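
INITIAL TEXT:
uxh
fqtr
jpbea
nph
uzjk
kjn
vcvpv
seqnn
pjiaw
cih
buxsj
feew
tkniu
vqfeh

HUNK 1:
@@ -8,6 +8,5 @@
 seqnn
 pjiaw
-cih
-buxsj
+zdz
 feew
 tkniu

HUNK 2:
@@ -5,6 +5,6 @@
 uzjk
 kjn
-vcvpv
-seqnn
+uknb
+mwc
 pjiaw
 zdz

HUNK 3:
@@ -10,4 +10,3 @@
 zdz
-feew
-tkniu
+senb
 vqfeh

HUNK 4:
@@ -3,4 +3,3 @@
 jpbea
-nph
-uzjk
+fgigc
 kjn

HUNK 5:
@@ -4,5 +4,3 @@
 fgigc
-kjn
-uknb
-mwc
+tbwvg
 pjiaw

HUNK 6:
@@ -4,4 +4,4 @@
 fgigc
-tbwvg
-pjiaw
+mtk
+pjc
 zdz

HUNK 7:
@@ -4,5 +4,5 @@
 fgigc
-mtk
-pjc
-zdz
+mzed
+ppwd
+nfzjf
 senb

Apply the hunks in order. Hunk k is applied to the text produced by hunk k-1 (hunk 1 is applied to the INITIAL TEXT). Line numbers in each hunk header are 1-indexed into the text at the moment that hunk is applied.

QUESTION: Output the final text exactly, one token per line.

Answer: uxh
fqtr
jpbea
fgigc
mzed
ppwd
nfzjf
senb
vqfeh

Derivation:
Hunk 1: at line 8 remove [cih,buxsj] add [zdz] -> 13 lines: uxh fqtr jpbea nph uzjk kjn vcvpv seqnn pjiaw zdz feew tkniu vqfeh
Hunk 2: at line 5 remove [vcvpv,seqnn] add [uknb,mwc] -> 13 lines: uxh fqtr jpbea nph uzjk kjn uknb mwc pjiaw zdz feew tkniu vqfeh
Hunk 3: at line 10 remove [feew,tkniu] add [senb] -> 12 lines: uxh fqtr jpbea nph uzjk kjn uknb mwc pjiaw zdz senb vqfeh
Hunk 4: at line 3 remove [nph,uzjk] add [fgigc] -> 11 lines: uxh fqtr jpbea fgigc kjn uknb mwc pjiaw zdz senb vqfeh
Hunk 5: at line 4 remove [kjn,uknb,mwc] add [tbwvg] -> 9 lines: uxh fqtr jpbea fgigc tbwvg pjiaw zdz senb vqfeh
Hunk 6: at line 4 remove [tbwvg,pjiaw] add [mtk,pjc] -> 9 lines: uxh fqtr jpbea fgigc mtk pjc zdz senb vqfeh
Hunk 7: at line 4 remove [mtk,pjc,zdz] add [mzed,ppwd,nfzjf] -> 9 lines: uxh fqtr jpbea fgigc mzed ppwd nfzjf senb vqfeh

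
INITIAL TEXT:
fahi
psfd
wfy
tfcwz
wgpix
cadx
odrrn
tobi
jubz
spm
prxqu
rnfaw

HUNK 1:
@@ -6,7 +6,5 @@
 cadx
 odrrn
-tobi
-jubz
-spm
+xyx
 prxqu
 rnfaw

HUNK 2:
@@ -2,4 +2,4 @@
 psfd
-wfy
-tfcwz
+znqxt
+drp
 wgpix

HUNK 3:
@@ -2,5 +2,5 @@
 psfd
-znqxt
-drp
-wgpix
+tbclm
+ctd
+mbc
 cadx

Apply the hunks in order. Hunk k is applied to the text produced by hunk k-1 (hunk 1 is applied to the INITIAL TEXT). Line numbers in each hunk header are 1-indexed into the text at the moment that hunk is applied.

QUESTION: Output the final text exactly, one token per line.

Hunk 1: at line 6 remove [tobi,jubz,spm] add [xyx] -> 10 lines: fahi psfd wfy tfcwz wgpix cadx odrrn xyx prxqu rnfaw
Hunk 2: at line 2 remove [wfy,tfcwz] add [znqxt,drp] -> 10 lines: fahi psfd znqxt drp wgpix cadx odrrn xyx prxqu rnfaw
Hunk 3: at line 2 remove [znqxt,drp,wgpix] add [tbclm,ctd,mbc] -> 10 lines: fahi psfd tbclm ctd mbc cadx odrrn xyx prxqu rnfaw

Answer: fahi
psfd
tbclm
ctd
mbc
cadx
odrrn
xyx
prxqu
rnfaw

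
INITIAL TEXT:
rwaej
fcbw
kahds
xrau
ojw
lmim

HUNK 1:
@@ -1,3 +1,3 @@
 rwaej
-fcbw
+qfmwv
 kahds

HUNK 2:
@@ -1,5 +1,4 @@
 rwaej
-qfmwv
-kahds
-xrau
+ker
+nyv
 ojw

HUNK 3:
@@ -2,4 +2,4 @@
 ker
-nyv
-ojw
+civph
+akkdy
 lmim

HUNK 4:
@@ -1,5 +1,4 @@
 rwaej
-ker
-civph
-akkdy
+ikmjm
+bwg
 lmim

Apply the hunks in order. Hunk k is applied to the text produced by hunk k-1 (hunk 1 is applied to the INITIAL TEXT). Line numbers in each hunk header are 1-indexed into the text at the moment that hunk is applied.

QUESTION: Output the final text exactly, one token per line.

Hunk 1: at line 1 remove [fcbw] add [qfmwv] -> 6 lines: rwaej qfmwv kahds xrau ojw lmim
Hunk 2: at line 1 remove [qfmwv,kahds,xrau] add [ker,nyv] -> 5 lines: rwaej ker nyv ojw lmim
Hunk 3: at line 2 remove [nyv,ojw] add [civph,akkdy] -> 5 lines: rwaej ker civph akkdy lmim
Hunk 4: at line 1 remove [ker,civph,akkdy] add [ikmjm,bwg] -> 4 lines: rwaej ikmjm bwg lmim

Answer: rwaej
ikmjm
bwg
lmim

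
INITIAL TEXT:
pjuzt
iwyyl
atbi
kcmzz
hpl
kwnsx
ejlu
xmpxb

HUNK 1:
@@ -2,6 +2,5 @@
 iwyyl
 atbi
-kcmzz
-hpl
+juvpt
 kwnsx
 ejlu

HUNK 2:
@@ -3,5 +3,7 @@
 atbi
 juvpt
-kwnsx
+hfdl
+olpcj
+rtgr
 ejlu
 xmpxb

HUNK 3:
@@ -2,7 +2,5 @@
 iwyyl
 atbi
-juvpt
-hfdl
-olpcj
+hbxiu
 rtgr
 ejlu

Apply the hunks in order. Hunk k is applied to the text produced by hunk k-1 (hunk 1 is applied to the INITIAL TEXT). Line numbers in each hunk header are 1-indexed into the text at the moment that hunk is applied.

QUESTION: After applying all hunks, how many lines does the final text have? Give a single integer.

Hunk 1: at line 2 remove [kcmzz,hpl] add [juvpt] -> 7 lines: pjuzt iwyyl atbi juvpt kwnsx ejlu xmpxb
Hunk 2: at line 3 remove [kwnsx] add [hfdl,olpcj,rtgr] -> 9 lines: pjuzt iwyyl atbi juvpt hfdl olpcj rtgr ejlu xmpxb
Hunk 3: at line 2 remove [juvpt,hfdl,olpcj] add [hbxiu] -> 7 lines: pjuzt iwyyl atbi hbxiu rtgr ejlu xmpxb
Final line count: 7

Answer: 7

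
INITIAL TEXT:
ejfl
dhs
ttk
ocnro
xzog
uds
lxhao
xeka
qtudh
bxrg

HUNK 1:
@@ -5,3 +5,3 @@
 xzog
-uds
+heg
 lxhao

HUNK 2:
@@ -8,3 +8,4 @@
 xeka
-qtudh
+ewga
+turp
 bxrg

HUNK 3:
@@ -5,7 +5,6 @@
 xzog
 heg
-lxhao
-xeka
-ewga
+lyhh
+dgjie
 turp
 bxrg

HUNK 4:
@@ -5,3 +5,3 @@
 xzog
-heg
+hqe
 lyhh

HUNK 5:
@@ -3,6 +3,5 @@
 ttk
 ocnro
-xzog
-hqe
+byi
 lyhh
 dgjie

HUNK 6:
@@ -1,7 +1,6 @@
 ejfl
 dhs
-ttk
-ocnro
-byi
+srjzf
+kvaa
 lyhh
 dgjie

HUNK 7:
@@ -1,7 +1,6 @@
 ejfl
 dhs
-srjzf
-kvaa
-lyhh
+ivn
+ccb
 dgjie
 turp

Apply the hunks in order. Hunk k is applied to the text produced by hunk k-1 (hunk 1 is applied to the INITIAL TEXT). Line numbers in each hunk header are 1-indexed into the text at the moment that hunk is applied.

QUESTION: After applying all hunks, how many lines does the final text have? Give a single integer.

Hunk 1: at line 5 remove [uds] add [heg] -> 10 lines: ejfl dhs ttk ocnro xzog heg lxhao xeka qtudh bxrg
Hunk 2: at line 8 remove [qtudh] add [ewga,turp] -> 11 lines: ejfl dhs ttk ocnro xzog heg lxhao xeka ewga turp bxrg
Hunk 3: at line 5 remove [lxhao,xeka,ewga] add [lyhh,dgjie] -> 10 lines: ejfl dhs ttk ocnro xzog heg lyhh dgjie turp bxrg
Hunk 4: at line 5 remove [heg] add [hqe] -> 10 lines: ejfl dhs ttk ocnro xzog hqe lyhh dgjie turp bxrg
Hunk 5: at line 3 remove [xzog,hqe] add [byi] -> 9 lines: ejfl dhs ttk ocnro byi lyhh dgjie turp bxrg
Hunk 6: at line 1 remove [ttk,ocnro,byi] add [srjzf,kvaa] -> 8 lines: ejfl dhs srjzf kvaa lyhh dgjie turp bxrg
Hunk 7: at line 1 remove [srjzf,kvaa,lyhh] add [ivn,ccb] -> 7 lines: ejfl dhs ivn ccb dgjie turp bxrg
Final line count: 7

Answer: 7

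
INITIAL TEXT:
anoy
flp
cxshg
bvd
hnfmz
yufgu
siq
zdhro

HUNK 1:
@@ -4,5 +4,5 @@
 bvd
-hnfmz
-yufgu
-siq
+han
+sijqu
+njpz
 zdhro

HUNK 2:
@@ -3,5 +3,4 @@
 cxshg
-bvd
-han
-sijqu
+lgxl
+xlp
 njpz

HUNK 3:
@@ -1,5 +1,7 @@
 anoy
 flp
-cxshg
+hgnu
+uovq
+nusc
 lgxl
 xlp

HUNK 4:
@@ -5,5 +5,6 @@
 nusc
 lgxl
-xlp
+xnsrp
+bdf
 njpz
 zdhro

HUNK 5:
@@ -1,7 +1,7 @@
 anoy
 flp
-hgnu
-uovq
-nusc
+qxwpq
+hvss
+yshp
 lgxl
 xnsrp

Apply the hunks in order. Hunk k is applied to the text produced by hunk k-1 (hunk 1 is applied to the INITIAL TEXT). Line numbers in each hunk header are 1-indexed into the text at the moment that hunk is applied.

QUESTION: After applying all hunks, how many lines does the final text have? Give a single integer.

Answer: 10

Derivation:
Hunk 1: at line 4 remove [hnfmz,yufgu,siq] add [han,sijqu,njpz] -> 8 lines: anoy flp cxshg bvd han sijqu njpz zdhro
Hunk 2: at line 3 remove [bvd,han,sijqu] add [lgxl,xlp] -> 7 lines: anoy flp cxshg lgxl xlp njpz zdhro
Hunk 3: at line 1 remove [cxshg] add [hgnu,uovq,nusc] -> 9 lines: anoy flp hgnu uovq nusc lgxl xlp njpz zdhro
Hunk 4: at line 5 remove [xlp] add [xnsrp,bdf] -> 10 lines: anoy flp hgnu uovq nusc lgxl xnsrp bdf njpz zdhro
Hunk 5: at line 1 remove [hgnu,uovq,nusc] add [qxwpq,hvss,yshp] -> 10 lines: anoy flp qxwpq hvss yshp lgxl xnsrp bdf njpz zdhro
Final line count: 10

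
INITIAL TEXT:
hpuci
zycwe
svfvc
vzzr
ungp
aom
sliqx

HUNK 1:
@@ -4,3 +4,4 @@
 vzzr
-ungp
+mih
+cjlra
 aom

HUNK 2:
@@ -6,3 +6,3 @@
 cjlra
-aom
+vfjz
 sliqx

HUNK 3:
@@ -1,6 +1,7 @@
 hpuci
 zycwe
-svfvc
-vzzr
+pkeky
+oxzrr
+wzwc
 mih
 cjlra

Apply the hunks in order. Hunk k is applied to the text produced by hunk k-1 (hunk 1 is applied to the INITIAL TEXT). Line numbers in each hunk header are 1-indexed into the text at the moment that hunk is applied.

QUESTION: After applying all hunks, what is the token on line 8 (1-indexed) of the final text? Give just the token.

Hunk 1: at line 4 remove [ungp] add [mih,cjlra] -> 8 lines: hpuci zycwe svfvc vzzr mih cjlra aom sliqx
Hunk 2: at line 6 remove [aom] add [vfjz] -> 8 lines: hpuci zycwe svfvc vzzr mih cjlra vfjz sliqx
Hunk 3: at line 1 remove [svfvc,vzzr] add [pkeky,oxzrr,wzwc] -> 9 lines: hpuci zycwe pkeky oxzrr wzwc mih cjlra vfjz sliqx
Final line 8: vfjz

Answer: vfjz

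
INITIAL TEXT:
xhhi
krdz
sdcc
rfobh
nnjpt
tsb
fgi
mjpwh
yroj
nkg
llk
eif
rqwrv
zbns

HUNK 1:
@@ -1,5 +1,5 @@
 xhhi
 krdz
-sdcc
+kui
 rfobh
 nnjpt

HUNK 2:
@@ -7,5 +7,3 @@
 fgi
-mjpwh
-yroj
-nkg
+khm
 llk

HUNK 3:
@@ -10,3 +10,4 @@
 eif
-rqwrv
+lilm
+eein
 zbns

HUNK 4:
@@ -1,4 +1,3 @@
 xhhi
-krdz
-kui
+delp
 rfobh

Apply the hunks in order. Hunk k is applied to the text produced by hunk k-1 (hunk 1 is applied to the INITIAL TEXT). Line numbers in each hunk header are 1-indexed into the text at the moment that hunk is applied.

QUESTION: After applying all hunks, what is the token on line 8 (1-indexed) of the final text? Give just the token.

Hunk 1: at line 1 remove [sdcc] add [kui] -> 14 lines: xhhi krdz kui rfobh nnjpt tsb fgi mjpwh yroj nkg llk eif rqwrv zbns
Hunk 2: at line 7 remove [mjpwh,yroj,nkg] add [khm] -> 12 lines: xhhi krdz kui rfobh nnjpt tsb fgi khm llk eif rqwrv zbns
Hunk 3: at line 10 remove [rqwrv] add [lilm,eein] -> 13 lines: xhhi krdz kui rfobh nnjpt tsb fgi khm llk eif lilm eein zbns
Hunk 4: at line 1 remove [krdz,kui] add [delp] -> 12 lines: xhhi delp rfobh nnjpt tsb fgi khm llk eif lilm eein zbns
Final line 8: llk

Answer: llk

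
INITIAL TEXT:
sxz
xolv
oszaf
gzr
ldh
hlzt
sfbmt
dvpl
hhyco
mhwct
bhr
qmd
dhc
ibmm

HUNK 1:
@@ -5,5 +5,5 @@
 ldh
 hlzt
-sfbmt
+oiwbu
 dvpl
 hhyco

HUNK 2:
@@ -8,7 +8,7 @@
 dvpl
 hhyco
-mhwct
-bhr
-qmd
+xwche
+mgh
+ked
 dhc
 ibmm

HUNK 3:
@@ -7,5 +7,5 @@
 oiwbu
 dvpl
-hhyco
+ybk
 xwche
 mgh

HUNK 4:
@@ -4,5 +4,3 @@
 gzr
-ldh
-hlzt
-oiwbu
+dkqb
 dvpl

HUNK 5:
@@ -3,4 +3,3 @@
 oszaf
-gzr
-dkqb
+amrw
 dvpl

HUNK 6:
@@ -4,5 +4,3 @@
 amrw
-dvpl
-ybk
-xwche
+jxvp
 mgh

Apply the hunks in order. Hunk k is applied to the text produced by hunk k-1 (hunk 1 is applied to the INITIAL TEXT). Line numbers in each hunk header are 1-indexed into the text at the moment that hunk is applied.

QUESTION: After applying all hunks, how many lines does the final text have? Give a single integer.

Hunk 1: at line 5 remove [sfbmt] add [oiwbu] -> 14 lines: sxz xolv oszaf gzr ldh hlzt oiwbu dvpl hhyco mhwct bhr qmd dhc ibmm
Hunk 2: at line 8 remove [mhwct,bhr,qmd] add [xwche,mgh,ked] -> 14 lines: sxz xolv oszaf gzr ldh hlzt oiwbu dvpl hhyco xwche mgh ked dhc ibmm
Hunk 3: at line 7 remove [hhyco] add [ybk] -> 14 lines: sxz xolv oszaf gzr ldh hlzt oiwbu dvpl ybk xwche mgh ked dhc ibmm
Hunk 4: at line 4 remove [ldh,hlzt,oiwbu] add [dkqb] -> 12 lines: sxz xolv oszaf gzr dkqb dvpl ybk xwche mgh ked dhc ibmm
Hunk 5: at line 3 remove [gzr,dkqb] add [amrw] -> 11 lines: sxz xolv oszaf amrw dvpl ybk xwche mgh ked dhc ibmm
Hunk 6: at line 4 remove [dvpl,ybk,xwche] add [jxvp] -> 9 lines: sxz xolv oszaf amrw jxvp mgh ked dhc ibmm
Final line count: 9

Answer: 9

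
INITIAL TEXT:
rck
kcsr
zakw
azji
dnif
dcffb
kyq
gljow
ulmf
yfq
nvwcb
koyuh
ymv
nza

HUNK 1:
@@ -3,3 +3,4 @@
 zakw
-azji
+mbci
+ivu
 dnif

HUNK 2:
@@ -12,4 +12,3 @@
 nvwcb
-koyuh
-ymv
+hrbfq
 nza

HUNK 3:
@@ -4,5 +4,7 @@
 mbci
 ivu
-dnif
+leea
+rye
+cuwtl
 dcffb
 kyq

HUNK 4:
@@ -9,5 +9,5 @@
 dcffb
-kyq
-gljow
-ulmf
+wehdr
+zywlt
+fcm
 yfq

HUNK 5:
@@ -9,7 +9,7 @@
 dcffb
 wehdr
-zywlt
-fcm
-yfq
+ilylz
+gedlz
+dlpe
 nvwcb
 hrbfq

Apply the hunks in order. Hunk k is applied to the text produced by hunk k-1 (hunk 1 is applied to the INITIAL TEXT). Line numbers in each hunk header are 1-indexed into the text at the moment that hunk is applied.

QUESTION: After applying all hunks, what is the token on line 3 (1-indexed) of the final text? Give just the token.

Answer: zakw

Derivation:
Hunk 1: at line 3 remove [azji] add [mbci,ivu] -> 15 lines: rck kcsr zakw mbci ivu dnif dcffb kyq gljow ulmf yfq nvwcb koyuh ymv nza
Hunk 2: at line 12 remove [koyuh,ymv] add [hrbfq] -> 14 lines: rck kcsr zakw mbci ivu dnif dcffb kyq gljow ulmf yfq nvwcb hrbfq nza
Hunk 3: at line 4 remove [dnif] add [leea,rye,cuwtl] -> 16 lines: rck kcsr zakw mbci ivu leea rye cuwtl dcffb kyq gljow ulmf yfq nvwcb hrbfq nza
Hunk 4: at line 9 remove [kyq,gljow,ulmf] add [wehdr,zywlt,fcm] -> 16 lines: rck kcsr zakw mbci ivu leea rye cuwtl dcffb wehdr zywlt fcm yfq nvwcb hrbfq nza
Hunk 5: at line 9 remove [zywlt,fcm,yfq] add [ilylz,gedlz,dlpe] -> 16 lines: rck kcsr zakw mbci ivu leea rye cuwtl dcffb wehdr ilylz gedlz dlpe nvwcb hrbfq nza
Final line 3: zakw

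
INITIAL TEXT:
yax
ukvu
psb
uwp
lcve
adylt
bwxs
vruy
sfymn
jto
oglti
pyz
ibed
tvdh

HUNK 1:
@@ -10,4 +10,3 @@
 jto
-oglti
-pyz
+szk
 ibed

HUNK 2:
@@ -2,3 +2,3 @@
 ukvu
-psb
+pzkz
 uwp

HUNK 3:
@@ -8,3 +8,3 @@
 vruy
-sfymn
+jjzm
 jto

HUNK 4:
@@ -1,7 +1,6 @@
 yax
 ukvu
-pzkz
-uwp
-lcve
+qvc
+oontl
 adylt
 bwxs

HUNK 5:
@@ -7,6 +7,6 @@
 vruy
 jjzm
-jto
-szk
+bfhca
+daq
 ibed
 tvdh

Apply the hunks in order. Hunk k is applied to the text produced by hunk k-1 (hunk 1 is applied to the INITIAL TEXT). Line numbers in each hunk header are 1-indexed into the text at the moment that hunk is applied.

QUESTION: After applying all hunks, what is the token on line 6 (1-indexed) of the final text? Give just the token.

Answer: bwxs

Derivation:
Hunk 1: at line 10 remove [oglti,pyz] add [szk] -> 13 lines: yax ukvu psb uwp lcve adylt bwxs vruy sfymn jto szk ibed tvdh
Hunk 2: at line 2 remove [psb] add [pzkz] -> 13 lines: yax ukvu pzkz uwp lcve adylt bwxs vruy sfymn jto szk ibed tvdh
Hunk 3: at line 8 remove [sfymn] add [jjzm] -> 13 lines: yax ukvu pzkz uwp lcve adylt bwxs vruy jjzm jto szk ibed tvdh
Hunk 4: at line 1 remove [pzkz,uwp,lcve] add [qvc,oontl] -> 12 lines: yax ukvu qvc oontl adylt bwxs vruy jjzm jto szk ibed tvdh
Hunk 5: at line 7 remove [jto,szk] add [bfhca,daq] -> 12 lines: yax ukvu qvc oontl adylt bwxs vruy jjzm bfhca daq ibed tvdh
Final line 6: bwxs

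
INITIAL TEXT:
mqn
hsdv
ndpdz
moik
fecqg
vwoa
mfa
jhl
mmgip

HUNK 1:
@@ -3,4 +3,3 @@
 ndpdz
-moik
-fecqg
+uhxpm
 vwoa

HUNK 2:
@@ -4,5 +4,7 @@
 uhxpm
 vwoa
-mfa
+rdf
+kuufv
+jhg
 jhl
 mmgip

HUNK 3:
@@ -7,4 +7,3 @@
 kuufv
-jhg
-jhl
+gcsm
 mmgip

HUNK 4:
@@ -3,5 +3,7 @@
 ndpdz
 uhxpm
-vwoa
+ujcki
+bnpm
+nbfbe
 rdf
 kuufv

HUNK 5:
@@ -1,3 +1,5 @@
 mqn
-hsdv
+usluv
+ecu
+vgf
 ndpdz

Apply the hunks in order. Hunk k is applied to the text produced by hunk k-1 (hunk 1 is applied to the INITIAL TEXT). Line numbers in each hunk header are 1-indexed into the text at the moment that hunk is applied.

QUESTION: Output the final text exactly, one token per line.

Answer: mqn
usluv
ecu
vgf
ndpdz
uhxpm
ujcki
bnpm
nbfbe
rdf
kuufv
gcsm
mmgip

Derivation:
Hunk 1: at line 3 remove [moik,fecqg] add [uhxpm] -> 8 lines: mqn hsdv ndpdz uhxpm vwoa mfa jhl mmgip
Hunk 2: at line 4 remove [mfa] add [rdf,kuufv,jhg] -> 10 lines: mqn hsdv ndpdz uhxpm vwoa rdf kuufv jhg jhl mmgip
Hunk 3: at line 7 remove [jhg,jhl] add [gcsm] -> 9 lines: mqn hsdv ndpdz uhxpm vwoa rdf kuufv gcsm mmgip
Hunk 4: at line 3 remove [vwoa] add [ujcki,bnpm,nbfbe] -> 11 lines: mqn hsdv ndpdz uhxpm ujcki bnpm nbfbe rdf kuufv gcsm mmgip
Hunk 5: at line 1 remove [hsdv] add [usluv,ecu,vgf] -> 13 lines: mqn usluv ecu vgf ndpdz uhxpm ujcki bnpm nbfbe rdf kuufv gcsm mmgip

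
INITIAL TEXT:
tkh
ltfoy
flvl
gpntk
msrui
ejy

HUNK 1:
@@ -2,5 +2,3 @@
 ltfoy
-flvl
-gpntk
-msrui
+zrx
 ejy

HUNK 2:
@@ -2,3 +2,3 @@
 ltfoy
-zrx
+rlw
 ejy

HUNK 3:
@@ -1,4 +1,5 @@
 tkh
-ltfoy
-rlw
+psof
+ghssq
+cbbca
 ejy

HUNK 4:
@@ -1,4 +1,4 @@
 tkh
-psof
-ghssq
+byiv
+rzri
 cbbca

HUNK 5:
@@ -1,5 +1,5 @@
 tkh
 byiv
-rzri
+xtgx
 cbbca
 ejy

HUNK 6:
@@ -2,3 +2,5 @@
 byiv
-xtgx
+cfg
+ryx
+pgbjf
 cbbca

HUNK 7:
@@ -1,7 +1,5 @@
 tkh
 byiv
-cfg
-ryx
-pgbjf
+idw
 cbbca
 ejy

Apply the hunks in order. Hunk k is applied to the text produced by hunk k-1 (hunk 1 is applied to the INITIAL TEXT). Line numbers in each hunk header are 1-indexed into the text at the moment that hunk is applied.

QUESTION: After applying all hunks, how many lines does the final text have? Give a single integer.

Answer: 5

Derivation:
Hunk 1: at line 2 remove [flvl,gpntk,msrui] add [zrx] -> 4 lines: tkh ltfoy zrx ejy
Hunk 2: at line 2 remove [zrx] add [rlw] -> 4 lines: tkh ltfoy rlw ejy
Hunk 3: at line 1 remove [ltfoy,rlw] add [psof,ghssq,cbbca] -> 5 lines: tkh psof ghssq cbbca ejy
Hunk 4: at line 1 remove [psof,ghssq] add [byiv,rzri] -> 5 lines: tkh byiv rzri cbbca ejy
Hunk 5: at line 1 remove [rzri] add [xtgx] -> 5 lines: tkh byiv xtgx cbbca ejy
Hunk 6: at line 2 remove [xtgx] add [cfg,ryx,pgbjf] -> 7 lines: tkh byiv cfg ryx pgbjf cbbca ejy
Hunk 7: at line 1 remove [cfg,ryx,pgbjf] add [idw] -> 5 lines: tkh byiv idw cbbca ejy
Final line count: 5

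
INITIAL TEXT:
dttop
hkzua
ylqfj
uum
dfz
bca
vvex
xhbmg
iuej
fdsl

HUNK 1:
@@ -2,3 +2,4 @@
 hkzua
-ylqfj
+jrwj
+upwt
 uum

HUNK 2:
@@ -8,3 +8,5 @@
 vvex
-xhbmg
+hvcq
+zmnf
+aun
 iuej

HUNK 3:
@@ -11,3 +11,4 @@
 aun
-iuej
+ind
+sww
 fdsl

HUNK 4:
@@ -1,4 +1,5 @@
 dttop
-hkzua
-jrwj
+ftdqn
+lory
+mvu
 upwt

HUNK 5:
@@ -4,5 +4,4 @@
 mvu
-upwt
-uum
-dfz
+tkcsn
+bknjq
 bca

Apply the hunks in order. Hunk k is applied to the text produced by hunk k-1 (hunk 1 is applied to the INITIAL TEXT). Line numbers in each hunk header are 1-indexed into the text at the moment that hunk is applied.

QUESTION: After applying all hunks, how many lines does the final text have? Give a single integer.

Answer: 14

Derivation:
Hunk 1: at line 2 remove [ylqfj] add [jrwj,upwt] -> 11 lines: dttop hkzua jrwj upwt uum dfz bca vvex xhbmg iuej fdsl
Hunk 2: at line 8 remove [xhbmg] add [hvcq,zmnf,aun] -> 13 lines: dttop hkzua jrwj upwt uum dfz bca vvex hvcq zmnf aun iuej fdsl
Hunk 3: at line 11 remove [iuej] add [ind,sww] -> 14 lines: dttop hkzua jrwj upwt uum dfz bca vvex hvcq zmnf aun ind sww fdsl
Hunk 4: at line 1 remove [hkzua,jrwj] add [ftdqn,lory,mvu] -> 15 lines: dttop ftdqn lory mvu upwt uum dfz bca vvex hvcq zmnf aun ind sww fdsl
Hunk 5: at line 4 remove [upwt,uum,dfz] add [tkcsn,bknjq] -> 14 lines: dttop ftdqn lory mvu tkcsn bknjq bca vvex hvcq zmnf aun ind sww fdsl
Final line count: 14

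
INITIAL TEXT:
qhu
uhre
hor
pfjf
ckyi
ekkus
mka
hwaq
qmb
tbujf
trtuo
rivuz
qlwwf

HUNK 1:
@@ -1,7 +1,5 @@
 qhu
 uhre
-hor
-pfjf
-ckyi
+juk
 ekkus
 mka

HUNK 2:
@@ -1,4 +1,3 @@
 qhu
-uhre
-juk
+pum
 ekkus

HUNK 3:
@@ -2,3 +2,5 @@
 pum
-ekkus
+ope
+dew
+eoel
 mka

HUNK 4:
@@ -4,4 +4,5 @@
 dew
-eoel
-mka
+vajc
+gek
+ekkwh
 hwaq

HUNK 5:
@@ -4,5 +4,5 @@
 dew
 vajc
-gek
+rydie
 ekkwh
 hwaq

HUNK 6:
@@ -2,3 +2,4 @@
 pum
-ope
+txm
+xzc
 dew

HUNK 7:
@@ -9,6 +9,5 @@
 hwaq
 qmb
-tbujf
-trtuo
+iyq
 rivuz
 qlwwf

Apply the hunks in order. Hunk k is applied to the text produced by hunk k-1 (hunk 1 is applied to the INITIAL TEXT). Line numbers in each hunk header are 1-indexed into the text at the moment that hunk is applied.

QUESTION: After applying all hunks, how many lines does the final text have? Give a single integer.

Hunk 1: at line 1 remove [hor,pfjf,ckyi] add [juk] -> 11 lines: qhu uhre juk ekkus mka hwaq qmb tbujf trtuo rivuz qlwwf
Hunk 2: at line 1 remove [uhre,juk] add [pum] -> 10 lines: qhu pum ekkus mka hwaq qmb tbujf trtuo rivuz qlwwf
Hunk 3: at line 2 remove [ekkus] add [ope,dew,eoel] -> 12 lines: qhu pum ope dew eoel mka hwaq qmb tbujf trtuo rivuz qlwwf
Hunk 4: at line 4 remove [eoel,mka] add [vajc,gek,ekkwh] -> 13 lines: qhu pum ope dew vajc gek ekkwh hwaq qmb tbujf trtuo rivuz qlwwf
Hunk 5: at line 4 remove [gek] add [rydie] -> 13 lines: qhu pum ope dew vajc rydie ekkwh hwaq qmb tbujf trtuo rivuz qlwwf
Hunk 6: at line 2 remove [ope] add [txm,xzc] -> 14 lines: qhu pum txm xzc dew vajc rydie ekkwh hwaq qmb tbujf trtuo rivuz qlwwf
Hunk 7: at line 9 remove [tbujf,trtuo] add [iyq] -> 13 lines: qhu pum txm xzc dew vajc rydie ekkwh hwaq qmb iyq rivuz qlwwf
Final line count: 13

Answer: 13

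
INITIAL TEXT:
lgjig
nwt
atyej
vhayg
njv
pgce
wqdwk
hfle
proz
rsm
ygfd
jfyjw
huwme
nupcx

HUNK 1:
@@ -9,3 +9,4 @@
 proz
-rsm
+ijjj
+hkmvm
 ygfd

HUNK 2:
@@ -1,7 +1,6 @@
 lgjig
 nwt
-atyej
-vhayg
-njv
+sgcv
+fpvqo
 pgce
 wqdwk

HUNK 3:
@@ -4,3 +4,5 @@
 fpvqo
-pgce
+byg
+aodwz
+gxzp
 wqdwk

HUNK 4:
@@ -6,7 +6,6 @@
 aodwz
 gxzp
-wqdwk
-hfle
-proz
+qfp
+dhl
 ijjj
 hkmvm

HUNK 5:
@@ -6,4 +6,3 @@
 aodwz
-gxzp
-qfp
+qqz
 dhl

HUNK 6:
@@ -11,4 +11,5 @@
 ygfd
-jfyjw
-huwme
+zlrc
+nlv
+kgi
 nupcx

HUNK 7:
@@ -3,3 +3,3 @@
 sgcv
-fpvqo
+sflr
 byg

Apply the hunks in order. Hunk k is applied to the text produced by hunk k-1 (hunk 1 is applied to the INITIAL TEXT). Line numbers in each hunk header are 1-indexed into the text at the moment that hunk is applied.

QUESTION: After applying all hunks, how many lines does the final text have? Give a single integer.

Hunk 1: at line 9 remove [rsm] add [ijjj,hkmvm] -> 15 lines: lgjig nwt atyej vhayg njv pgce wqdwk hfle proz ijjj hkmvm ygfd jfyjw huwme nupcx
Hunk 2: at line 1 remove [atyej,vhayg,njv] add [sgcv,fpvqo] -> 14 lines: lgjig nwt sgcv fpvqo pgce wqdwk hfle proz ijjj hkmvm ygfd jfyjw huwme nupcx
Hunk 3: at line 4 remove [pgce] add [byg,aodwz,gxzp] -> 16 lines: lgjig nwt sgcv fpvqo byg aodwz gxzp wqdwk hfle proz ijjj hkmvm ygfd jfyjw huwme nupcx
Hunk 4: at line 6 remove [wqdwk,hfle,proz] add [qfp,dhl] -> 15 lines: lgjig nwt sgcv fpvqo byg aodwz gxzp qfp dhl ijjj hkmvm ygfd jfyjw huwme nupcx
Hunk 5: at line 6 remove [gxzp,qfp] add [qqz] -> 14 lines: lgjig nwt sgcv fpvqo byg aodwz qqz dhl ijjj hkmvm ygfd jfyjw huwme nupcx
Hunk 6: at line 11 remove [jfyjw,huwme] add [zlrc,nlv,kgi] -> 15 lines: lgjig nwt sgcv fpvqo byg aodwz qqz dhl ijjj hkmvm ygfd zlrc nlv kgi nupcx
Hunk 7: at line 3 remove [fpvqo] add [sflr] -> 15 lines: lgjig nwt sgcv sflr byg aodwz qqz dhl ijjj hkmvm ygfd zlrc nlv kgi nupcx
Final line count: 15

Answer: 15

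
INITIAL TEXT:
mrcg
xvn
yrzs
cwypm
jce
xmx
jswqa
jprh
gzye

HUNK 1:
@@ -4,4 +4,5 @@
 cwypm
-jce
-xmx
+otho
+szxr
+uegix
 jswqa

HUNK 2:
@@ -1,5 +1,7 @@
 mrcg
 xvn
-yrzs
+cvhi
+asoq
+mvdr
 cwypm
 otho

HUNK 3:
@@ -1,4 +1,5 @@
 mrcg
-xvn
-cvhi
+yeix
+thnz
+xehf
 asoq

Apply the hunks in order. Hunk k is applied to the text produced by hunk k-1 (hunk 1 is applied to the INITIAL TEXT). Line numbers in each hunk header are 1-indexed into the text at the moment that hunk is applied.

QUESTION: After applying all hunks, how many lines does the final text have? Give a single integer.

Hunk 1: at line 4 remove [jce,xmx] add [otho,szxr,uegix] -> 10 lines: mrcg xvn yrzs cwypm otho szxr uegix jswqa jprh gzye
Hunk 2: at line 1 remove [yrzs] add [cvhi,asoq,mvdr] -> 12 lines: mrcg xvn cvhi asoq mvdr cwypm otho szxr uegix jswqa jprh gzye
Hunk 3: at line 1 remove [xvn,cvhi] add [yeix,thnz,xehf] -> 13 lines: mrcg yeix thnz xehf asoq mvdr cwypm otho szxr uegix jswqa jprh gzye
Final line count: 13

Answer: 13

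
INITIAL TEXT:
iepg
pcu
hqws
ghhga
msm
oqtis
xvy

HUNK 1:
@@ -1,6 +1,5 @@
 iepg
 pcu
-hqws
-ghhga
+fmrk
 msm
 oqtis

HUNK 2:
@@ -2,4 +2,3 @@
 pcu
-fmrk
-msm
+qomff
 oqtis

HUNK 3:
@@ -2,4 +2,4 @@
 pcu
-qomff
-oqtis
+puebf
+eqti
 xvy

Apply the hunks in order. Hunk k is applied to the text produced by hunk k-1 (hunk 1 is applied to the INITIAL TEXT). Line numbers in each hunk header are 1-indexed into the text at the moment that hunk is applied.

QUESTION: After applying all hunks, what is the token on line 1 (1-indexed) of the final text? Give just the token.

Answer: iepg

Derivation:
Hunk 1: at line 1 remove [hqws,ghhga] add [fmrk] -> 6 lines: iepg pcu fmrk msm oqtis xvy
Hunk 2: at line 2 remove [fmrk,msm] add [qomff] -> 5 lines: iepg pcu qomff oqtis xvy
Hunk 3: at line 2 remove [qomff,oqtis] add [puebf,eqti] -> 5 lines: iepg pcu puebf eqti xvy
Final line 1: iepg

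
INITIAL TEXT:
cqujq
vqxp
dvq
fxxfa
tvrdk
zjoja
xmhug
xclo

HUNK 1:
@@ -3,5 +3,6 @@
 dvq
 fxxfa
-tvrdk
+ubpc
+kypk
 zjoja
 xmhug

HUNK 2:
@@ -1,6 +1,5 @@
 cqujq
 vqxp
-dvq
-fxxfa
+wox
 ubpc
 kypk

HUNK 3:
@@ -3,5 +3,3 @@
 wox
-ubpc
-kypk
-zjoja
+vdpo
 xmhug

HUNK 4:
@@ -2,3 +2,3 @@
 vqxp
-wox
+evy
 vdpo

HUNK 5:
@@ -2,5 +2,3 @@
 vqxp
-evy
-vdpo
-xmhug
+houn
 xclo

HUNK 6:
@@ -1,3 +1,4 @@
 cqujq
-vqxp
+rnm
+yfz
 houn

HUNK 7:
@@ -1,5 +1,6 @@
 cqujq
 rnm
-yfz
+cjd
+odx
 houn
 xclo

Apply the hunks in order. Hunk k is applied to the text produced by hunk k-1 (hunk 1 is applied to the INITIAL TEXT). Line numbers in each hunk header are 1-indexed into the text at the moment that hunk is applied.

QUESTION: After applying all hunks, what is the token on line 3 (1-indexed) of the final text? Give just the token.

Hunk 1: at line 3 remove [tvrdk] add [ubpc,kypk] -> 9 lines: cqujq vqxp dvq fxxfa ubpc kypk zjoja xmhug xclo
Hunk 2: at line 1 remove [dvq,fxxfa] add [wox] -> 8 lines: cqujq vqxp wox ubpc kypk zjoja xmhug xclo
Hunk 3: at line 3 remove [ubpc,kypk,zjoja] add [vdpo] -> 6 lines: cqujq vqxp wox vdpo xmhug xclo
Hunk 4: at line 2 remove [wox] add [evy] -> 6 lines: cqujq vqxp evy vdpo xmhug xclo
Hunk 5: at line 2 remove [evy,vdpo,xmhug] add [houn] -> 4 lines: cqujq vqxp houn xclo
Hunk 6: at line 1 remove [vqxp] add [rnm,yfz] -> 5 lines: cqujq rnm yfz houn xclo
Hunk 7: at line 1 remove [yfz] add [cjd,odx] -> 6 lines: cqujq rnm cjd odx houn xclo
Final line 3: cjd

Answer: cjd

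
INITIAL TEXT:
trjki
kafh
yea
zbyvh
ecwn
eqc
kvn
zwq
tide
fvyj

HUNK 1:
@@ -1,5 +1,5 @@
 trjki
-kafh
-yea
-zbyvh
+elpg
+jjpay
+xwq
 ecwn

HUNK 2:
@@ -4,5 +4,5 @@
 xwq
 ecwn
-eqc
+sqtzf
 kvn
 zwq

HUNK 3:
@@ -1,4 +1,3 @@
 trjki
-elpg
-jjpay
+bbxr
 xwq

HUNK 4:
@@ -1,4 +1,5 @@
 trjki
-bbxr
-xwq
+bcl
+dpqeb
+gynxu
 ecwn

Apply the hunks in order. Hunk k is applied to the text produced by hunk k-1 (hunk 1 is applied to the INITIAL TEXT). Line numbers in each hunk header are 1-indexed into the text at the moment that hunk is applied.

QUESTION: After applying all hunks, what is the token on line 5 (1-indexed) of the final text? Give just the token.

Answer: ecwn

Derivation:
Hunk 1: at line 1 remove [kafh,yea,zbyvh] add [elpg,jjpay,xwq] -> 10 lines: trjki elpg jjpay xwq ecwn eqc kvn zwq tide fvyj
Hunk 2: at line 4 remove [eqc] add [sqtzf] -> 10 lines: trjki elpg jjpay xwq ecwn sqtzf kvn zwq tide fvyj
Hunk 3: at line 1 remove [elpg,jjpay] add [bbxr] -> 9 lines: trjki bbxr xwq ecwn sqtzf kvn zwq tide fvyj
Hunk 4: at line 1 remove [bbxr,xwq] add [bcl,dpqeb,gynxu] -> 10 lines: trjki bcl dpqeb gynxu ecwn sqtzf kvn zwq tide fvyj
Final line 5: ecwn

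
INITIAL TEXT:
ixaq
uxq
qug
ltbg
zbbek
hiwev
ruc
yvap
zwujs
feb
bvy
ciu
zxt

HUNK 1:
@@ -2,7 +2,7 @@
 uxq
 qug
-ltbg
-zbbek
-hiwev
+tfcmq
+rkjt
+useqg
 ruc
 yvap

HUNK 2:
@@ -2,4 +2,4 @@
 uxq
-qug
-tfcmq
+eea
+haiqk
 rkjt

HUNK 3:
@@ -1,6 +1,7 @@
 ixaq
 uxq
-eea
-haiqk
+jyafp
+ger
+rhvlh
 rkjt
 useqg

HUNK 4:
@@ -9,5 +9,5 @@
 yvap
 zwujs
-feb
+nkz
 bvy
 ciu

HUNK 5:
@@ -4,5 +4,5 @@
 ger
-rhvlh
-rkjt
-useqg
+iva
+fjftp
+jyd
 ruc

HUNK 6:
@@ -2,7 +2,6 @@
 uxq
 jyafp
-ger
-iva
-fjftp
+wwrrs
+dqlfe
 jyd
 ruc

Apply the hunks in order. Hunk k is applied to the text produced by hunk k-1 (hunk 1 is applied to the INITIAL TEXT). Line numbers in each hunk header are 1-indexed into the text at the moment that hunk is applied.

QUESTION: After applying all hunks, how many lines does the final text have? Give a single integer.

Answer: 13

Derivation:
Hunk 1: at line 2 remove [ltbg,zbbek,hiwev] add [tfcmq,rkjt,useqg] -> 13 lines: ixaq uxq qug tfcmq rkjt useqg ruc yvap zwujs feb bvy ciu zxt
Hunk 2: at line 2 remove [qug,tfcmq] add [eea,haiqk] -> 13 lines: ixaq uxq eea haiqk rkjt useqg ruc yvap zwujs feb bvy ciu zxt
Hunk 3: at line 1 remove [eea,haiqk] add [jyafp,ger,rhvlh] -> 14 lines: ixaq uxq jyafp ger rhvlh rkjt useqg ruc yvap zwujs feb bvy ciu zxt
Hunk 4: at line 9 remove [feb] add [nkz] -> 14 lines: ixaq uxq jyafp ger rhvlh rkjt useqg ruc yvap zwujs nkz bvy ciu zxt
Hunk 5: at line 4 remove [rhvlh,rkjt,useqg] add [iva,fjftp,jyd] -> 14 lines: ixaq uxq jyafp ger iva fjftp jyd ruc yvap zwujs nkz bvy ciu zxt
Hunk 6: at line 2 remove [ger,iva,fjftp] add [wwrrs,dqlfe] -> 13 lines: ixaq uxq jyafp wwrrs dqlfe jyd ruc yvap zwujs nkz bvy ciu zxt
Final line count: 13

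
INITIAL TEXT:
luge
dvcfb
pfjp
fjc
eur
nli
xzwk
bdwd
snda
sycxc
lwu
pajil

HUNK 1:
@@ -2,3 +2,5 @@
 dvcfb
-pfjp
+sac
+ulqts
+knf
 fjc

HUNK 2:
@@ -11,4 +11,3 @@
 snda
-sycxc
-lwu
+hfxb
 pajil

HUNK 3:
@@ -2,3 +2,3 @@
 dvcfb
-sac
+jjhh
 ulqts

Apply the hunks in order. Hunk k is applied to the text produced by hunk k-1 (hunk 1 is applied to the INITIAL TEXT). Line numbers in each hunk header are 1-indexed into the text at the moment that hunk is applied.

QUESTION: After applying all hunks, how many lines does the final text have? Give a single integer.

Answer: 13

Derivation:
Hunk 1: at line 2 remove [pfjp] add [sac,ulqts,knf] -> 14 lines: luge dvcfb sac ulqts knf fjc eur nli xzwk bdwd snda sycxc lwu pajil
Hunk 2: at line 11 remove [sycxc,lwu] add [hfxb] -> 13 lines: luge dvcfb sac ulqts knf fjc eur nli xzwk bdwd snda hfxb pajil
Hunk 3: at line 2 remove [sac] add [jjhh] -> 13 lines: luge dvcfb jjhh ulqts knf fjc eur nli xzwk bdwd snda hfxb pajil
Final line count: 13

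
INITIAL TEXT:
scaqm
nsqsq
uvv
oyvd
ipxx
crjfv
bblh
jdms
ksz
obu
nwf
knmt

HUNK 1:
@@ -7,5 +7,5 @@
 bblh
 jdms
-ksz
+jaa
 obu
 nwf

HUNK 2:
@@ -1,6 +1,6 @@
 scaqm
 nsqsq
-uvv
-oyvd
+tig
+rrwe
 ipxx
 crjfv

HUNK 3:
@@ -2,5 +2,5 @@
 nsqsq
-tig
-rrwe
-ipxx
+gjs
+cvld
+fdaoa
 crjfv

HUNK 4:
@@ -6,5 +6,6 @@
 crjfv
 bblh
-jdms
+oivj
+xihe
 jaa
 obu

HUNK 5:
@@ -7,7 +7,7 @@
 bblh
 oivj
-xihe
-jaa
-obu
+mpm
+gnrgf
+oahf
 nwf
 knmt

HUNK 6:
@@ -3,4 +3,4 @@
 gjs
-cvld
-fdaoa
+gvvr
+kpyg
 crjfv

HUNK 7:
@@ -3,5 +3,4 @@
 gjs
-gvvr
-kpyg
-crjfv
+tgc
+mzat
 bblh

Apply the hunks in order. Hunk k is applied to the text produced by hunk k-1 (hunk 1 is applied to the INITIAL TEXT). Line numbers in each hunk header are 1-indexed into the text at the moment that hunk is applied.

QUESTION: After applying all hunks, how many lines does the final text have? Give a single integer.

Hunk 1: at line 7 remove [ksz] add [jaa] -> 12 lines: scaqm nsqsq uvv oyvd ipxx crjfv bblh jdms jaa obu nwf knmt
Hunk 2: at line 1 remove [uvv,oyvd] add [tig,rrwe] -> 12 lines: scaqm nsqsq tig rrwe ipxx crjfv bblh jdms jaa obu nwf knmt
Hunk 3: at line 2 remove [tig,rrwe,ipxx] add [gjs,cvld,fdaoa] -> 12 lines: scaqm nsqsq gjs cvld fdaoa crjfv bblh jdms jaa obu nwf knmt
Hunk 4: at line 6 remove [jdms] add [oivj,xihe] -> 13 lines: scaqm nsqsq gjs cvld fdaoa crjfv bblh oivj xihe jaa obu nwf knmt
Hunk 5: at line 7 remove [xihe,jaa,obu] add [mpm,gnrgf,oahf] -> 13 lines: scaqm nsqsq gjs cvld fdaoa crjfv bblh oivj mpm gnrgf oahf nwf knmt
Hunk 6: at line 3 remove [cvld,fdaoa] add [gvvr,kpyg] -> 13 lines: scaqm nsqsq gjs gvvr kpyg crjfv bblh oivj mpm gnrgf oahf nwf knmt
Hunk 7: at line 3 remove [gvvr,kpyg,crjfv] add [tgc,mzat] -> 12 lines: scaqm nsqsq gjs tgc mzat bblh oivj mpm gnrgf oahf nwf knmt
Final line count: 12

Answer: 12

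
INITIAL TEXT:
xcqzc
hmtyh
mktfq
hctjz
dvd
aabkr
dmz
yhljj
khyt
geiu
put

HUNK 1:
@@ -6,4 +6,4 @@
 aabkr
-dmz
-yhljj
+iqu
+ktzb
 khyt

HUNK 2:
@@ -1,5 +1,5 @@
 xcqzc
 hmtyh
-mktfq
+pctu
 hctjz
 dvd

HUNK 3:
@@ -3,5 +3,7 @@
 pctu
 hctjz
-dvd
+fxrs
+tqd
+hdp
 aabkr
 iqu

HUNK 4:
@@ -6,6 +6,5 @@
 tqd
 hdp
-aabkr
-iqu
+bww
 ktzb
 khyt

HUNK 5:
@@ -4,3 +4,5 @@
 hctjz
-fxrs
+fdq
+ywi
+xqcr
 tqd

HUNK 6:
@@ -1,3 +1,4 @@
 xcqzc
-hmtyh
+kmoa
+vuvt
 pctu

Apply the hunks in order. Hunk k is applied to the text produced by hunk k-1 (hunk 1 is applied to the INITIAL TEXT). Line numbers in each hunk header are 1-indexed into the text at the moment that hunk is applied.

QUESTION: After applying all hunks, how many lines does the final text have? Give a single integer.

Hunk 1: at line 6 remove [dmz,yhljj] add [iqu,ktzb] -> 11 lines: xcqzc hmtyh mktfq hctjz dvd aabkr iqu ktzb khyt geiu put
Hunk 2: at line 1 remove [mktfq] add [pctu] -> 11 lines: xcqzc hmtyh pctu hctjz dvd aabkr iqu ktzb khyt geiu put
Hunk 3: at line 3 remove [dvd] add [fxrs,tqd,hdp] -> 13 lines: xcqzc hmtyh pctu hctjz fxrs tqd hdp aabkr iqu ktzb khyt geiu put
Hunk 4: at line 6 remove [aabkr,iqu] add [bww] -> 12 lines: xcqzc hmtyh pctu hctjz fxrs tqd hdp bww ktzb khyt geiu put
Hunk 5: at line 4 remove [fxrs] add [fdq,ywi,xqcr] -> 14 lines: xcqzc hmtyh pctu hctjz fdq ywi xqcr tqd hdp bww ktzb khyt geiu put
Hunk 6: at line 1 remove [hmtyh] add [kmoa,vuvt] -> 15 lines: xcqzc kmoa vuvt pctu hctjz fdq ywi xqcr tqd hdp bww ktzb khyt geiu put
Final line count: 15

Answer: 15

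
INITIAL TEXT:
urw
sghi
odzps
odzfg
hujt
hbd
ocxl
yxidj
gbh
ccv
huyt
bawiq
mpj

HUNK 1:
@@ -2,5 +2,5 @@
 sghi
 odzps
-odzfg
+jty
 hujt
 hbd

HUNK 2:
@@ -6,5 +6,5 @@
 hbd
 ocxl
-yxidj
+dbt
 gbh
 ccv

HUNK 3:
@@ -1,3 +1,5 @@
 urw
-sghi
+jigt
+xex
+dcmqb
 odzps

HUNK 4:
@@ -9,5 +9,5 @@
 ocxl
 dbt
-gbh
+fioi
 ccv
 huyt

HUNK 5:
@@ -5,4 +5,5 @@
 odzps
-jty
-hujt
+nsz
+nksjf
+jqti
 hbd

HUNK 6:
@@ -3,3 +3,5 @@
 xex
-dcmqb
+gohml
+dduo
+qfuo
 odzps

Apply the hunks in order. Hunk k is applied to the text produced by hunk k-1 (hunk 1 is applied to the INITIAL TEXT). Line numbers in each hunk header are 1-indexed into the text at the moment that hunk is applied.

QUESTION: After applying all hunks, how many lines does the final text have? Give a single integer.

Hunk 1: at line 2 remove [odzfg] add [jty] -> 13 lines: urw sghi odzps jty hujt hbd ocxl yxidj gbh ccv huyt bawiq mpj
Hunk 2: at line 6 remove [yxidj] add [dbt] -> 13 lines: urw sghi odzps jty hujt hbd ocxl dbt gbh ccv huyt bawiq mpj
Hunk 3: at line 1 remove [sghi] add [jigt,xex,dcmqb] -> 15 lines: urw jigt xex dcmqb odzps jty hujt hbd ocxl dbt gbh ccv huyt bawiq mpj
Hunk 4: at line 9 remove [gbh] add [fioi] -> 15 lines: urw jigt xex dcmqb odzps jty hujt hbd ocxl dbt fioi ccv huyt bawiq mpj
Hunk 5: at line 5 remove [jty,hujt] add [nsz,nksjf,jqti] -> 16 lines: urw jigt xex dcmqb odzps nsz nksjf jqti hbd ocxl dbt fioi ccv huyt bawiq mpj
Hunk 6: at line 3 remove [dcmqb] add [gohml,dduo,qfuo] -> 18 lines: urw jigt xex gohml dduo qfuo odzps nsz nksjf jqti hbd ocxl dbt fioi ccv huyt bawiq mpj
Final line count: 18

Answer: 18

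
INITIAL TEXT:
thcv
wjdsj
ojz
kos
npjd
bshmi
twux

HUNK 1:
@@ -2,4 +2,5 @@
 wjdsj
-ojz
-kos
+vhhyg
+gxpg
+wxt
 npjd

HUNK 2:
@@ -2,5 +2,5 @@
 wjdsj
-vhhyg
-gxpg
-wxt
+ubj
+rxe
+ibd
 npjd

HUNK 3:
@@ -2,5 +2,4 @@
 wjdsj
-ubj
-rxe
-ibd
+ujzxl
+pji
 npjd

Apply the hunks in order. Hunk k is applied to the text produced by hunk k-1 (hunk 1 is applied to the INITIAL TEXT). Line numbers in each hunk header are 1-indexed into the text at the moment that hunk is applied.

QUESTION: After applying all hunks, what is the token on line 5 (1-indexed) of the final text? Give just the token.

Answer: npjd

Derivation:
Hunk 1: at line 2 remove [ojz,kos] add [vhhyg,gxpg,wxt] -> 8 lines: thcv wjdsj vhhyg gxpg wxt npjd bshmi twux
Hunk 2: at line 2 remove [vhhyg,gxpg,wxt] add [ubj,rxe,ibd] -> 8 lines: thcv wjdsj ubj rxe ibd npjd bshmi twux
Hunk 3: at line 2 remove [ubj,rxe,ibd] add [ujzxl,pji] -> 7 lines: thcv wjdsj ujzxl pji npjd bshmi twux
Final line 5: npjd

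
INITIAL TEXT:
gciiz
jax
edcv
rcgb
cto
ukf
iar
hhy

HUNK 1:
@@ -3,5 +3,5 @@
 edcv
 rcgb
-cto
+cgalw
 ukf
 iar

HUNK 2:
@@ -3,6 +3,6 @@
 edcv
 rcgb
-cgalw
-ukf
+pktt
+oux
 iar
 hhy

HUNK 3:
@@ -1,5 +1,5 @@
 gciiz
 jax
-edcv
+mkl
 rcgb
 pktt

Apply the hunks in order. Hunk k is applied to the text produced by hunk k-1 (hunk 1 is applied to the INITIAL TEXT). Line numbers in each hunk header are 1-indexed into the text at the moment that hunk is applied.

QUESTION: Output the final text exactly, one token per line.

Answer: gciiz
jax
mkl
rcgb
pktt
oux
iar
hhy

Derivation:
Hunk 1: at line 3 remove [cto] add [cgalw] -> 8 lines: gciiz jax edcv rcgb cgalw ukf iar hhy
Hunk 2: at line 3 remove [cgalw,ukf] add [pktt,oux] -> 8 lines: gciiz jax edcv rcgb pktt oux iar hhy
Hunk 3: at line 1 remove [edcv] add [mkl] -> 8 lines: gciiz jax mkl rcgb pktt oux iar hhy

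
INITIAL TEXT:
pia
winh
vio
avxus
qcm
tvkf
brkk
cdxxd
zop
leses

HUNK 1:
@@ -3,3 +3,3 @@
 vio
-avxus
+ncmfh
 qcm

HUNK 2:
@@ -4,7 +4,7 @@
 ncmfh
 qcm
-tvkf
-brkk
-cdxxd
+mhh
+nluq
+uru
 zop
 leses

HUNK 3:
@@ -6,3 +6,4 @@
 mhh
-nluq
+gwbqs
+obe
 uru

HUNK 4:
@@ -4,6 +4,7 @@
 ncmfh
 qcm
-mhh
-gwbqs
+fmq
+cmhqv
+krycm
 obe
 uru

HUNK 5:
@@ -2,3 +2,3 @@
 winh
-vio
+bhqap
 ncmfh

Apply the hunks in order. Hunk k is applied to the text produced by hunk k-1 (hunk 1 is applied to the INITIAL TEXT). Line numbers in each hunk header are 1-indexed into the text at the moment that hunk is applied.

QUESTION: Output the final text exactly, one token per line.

Hunk 1: at line 3 remove [avxus] add [ncmfh] -> 10 lines: pia winh vio ncmfh qcm tvkf brkk cdxxd zop leses
Hunk 2: at line 4 remove [tvkf,brkk,cdxxd] add [mhh,nluq,uru] -> 10 lines: pia winh vio ncmfh qcm mhh nluq uru zop leses
Hunk 3: at line 6 remove [nluq] add [gwbqs,obe] -> 11 lines: pia winh vio ncmfh qcm mhh gwbqs obe uru zop leses
Hunk 4: at line 4 remove [mhh,gwbqs] add [fmq,cmhqv,krycm] -> 12 lines: pia winh vio ncmfh qcm fmq cmhqv krycm obe uru zop leses
Hunk 5: at line 2 remove [vio] add [bhqap] -> 12 lines: pia winh bhqap ncmfh qcm fmq cmhqv krycm obe uru zop leses

Answer: pia
winh
bhqap
ncmfh
qcm
fmq
cmhqv
krycm
obe
uru
zop
leses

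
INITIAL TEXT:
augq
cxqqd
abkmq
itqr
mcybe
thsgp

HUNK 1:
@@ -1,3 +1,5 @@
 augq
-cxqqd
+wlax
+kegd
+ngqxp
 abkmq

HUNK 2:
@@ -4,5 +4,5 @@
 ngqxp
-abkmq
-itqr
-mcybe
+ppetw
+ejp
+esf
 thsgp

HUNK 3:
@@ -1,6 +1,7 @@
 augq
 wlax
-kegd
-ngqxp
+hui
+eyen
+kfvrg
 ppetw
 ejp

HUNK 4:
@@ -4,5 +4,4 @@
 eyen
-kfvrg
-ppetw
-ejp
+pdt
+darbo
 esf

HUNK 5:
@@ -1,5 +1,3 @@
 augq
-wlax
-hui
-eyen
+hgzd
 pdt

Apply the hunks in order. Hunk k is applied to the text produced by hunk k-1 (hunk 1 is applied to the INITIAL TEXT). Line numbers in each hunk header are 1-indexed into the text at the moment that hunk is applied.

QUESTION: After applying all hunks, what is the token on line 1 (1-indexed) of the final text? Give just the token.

Answer: augq

Derivation:
Hunk 1: at line 1 remove [cxqqd] add [wlax,kegd,ngqxp] -> 8 lines: augq wlax kegd ngqxp abkmq itqr mcybe thsgp
Hunk 2: at line 4 remove [abkmq,itqr,mcybe] add [ppetw,ejp,esf] -> 8 lines: augq wlax kegd ngqxp ppetw ejp esf thsgp
Hunk 3: at line 1 remove [kegd,ngqxp] add [hui,eyen,kfvrg] -> 9 lines: augq wlax hui eyen kfvrg ppetw ejp esf thsgp
Hunk 4: at line 4 remove [kfvrg,ppetw,ejp] add [pdt,darbo] -> 8 lines: augq wlax hui eyen pdt darbo esf thsgp
Hunk 5: at line 1 remove [wlax,hui,eyen] add [hgzd] -> 6 lines: augq hgzd pdt darbo esf thsgp
Final line 1: augq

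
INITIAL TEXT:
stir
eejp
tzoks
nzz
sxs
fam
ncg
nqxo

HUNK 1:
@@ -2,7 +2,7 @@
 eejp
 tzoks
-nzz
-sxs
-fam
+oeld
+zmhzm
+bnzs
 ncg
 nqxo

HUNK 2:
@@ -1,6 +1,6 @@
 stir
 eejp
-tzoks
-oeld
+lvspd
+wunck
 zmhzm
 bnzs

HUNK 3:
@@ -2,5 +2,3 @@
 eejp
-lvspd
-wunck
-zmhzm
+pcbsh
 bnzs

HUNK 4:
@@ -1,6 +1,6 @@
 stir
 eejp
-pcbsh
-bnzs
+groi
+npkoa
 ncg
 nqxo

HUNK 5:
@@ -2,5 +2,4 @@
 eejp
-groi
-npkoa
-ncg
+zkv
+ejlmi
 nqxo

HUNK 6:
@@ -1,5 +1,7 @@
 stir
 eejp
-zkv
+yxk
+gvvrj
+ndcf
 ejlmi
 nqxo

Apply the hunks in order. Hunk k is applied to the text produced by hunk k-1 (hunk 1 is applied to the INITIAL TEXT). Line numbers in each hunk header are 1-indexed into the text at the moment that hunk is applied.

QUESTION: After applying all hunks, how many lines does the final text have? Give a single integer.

Answer: 7

Derivation:
Hunk 1: at line 2 remove [nzz,sxs,fam] add [oeld,zmhzm,bnzs] -> 8 lines: stir eejp tzoks oeld zmhzm bnzs ncg nqxo
Hunk 2: at line 1 remove [tzoks,oeld] add [lvspd,wunck] -> 8 lines: stir eejp lvspd wunck zmhzm bnzs ncg nqxo
Hunk 3: at line 2 remove [lvspd,wunck,zmhzm] add [pcbsh] -> 6 lines: stir eejp pcbsh bnzs ncg nqxo
Hunk 4: at line 1 remove [pcbsh,bnzs] add [groi,npkoa] -> 6 lines: stir eejp groi npkoa ncg nqxo
Hunk 5: at line 2 remove [groi,npkoa,ncg] add [zkv,ejlmi] -> 5 lines: stir eejp zkv ejlmi nqxo
Hunk 6: at line 1 remove [zkv] add [yxk,gvvrj,ndcf] -> 7 lines: stir eejp yxk gvvrj ndcf ejlmi nqxo
Final line count: 7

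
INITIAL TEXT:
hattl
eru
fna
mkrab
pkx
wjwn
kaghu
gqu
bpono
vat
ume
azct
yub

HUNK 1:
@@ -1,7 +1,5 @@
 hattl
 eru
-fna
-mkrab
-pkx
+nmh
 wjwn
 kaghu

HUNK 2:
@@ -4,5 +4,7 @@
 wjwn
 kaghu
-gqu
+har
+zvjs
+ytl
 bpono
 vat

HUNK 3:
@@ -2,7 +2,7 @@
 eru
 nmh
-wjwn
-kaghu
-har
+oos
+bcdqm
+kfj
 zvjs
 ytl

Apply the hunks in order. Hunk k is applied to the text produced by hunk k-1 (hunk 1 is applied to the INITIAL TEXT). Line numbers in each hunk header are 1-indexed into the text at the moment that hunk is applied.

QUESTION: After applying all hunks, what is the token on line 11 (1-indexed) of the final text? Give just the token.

Hunk 1: at line 1 remove [fna,mkrab,pkx] add [nmh] -> 11 lines: hattl eru nmh wjwn kaghu gqu bpono vat ume azct yub
Hunk 2: at line 4 remove [gqu] add [har,zvjs,ytl] -> 13 lines: hattl eru nmh wjwn kaghu har zvjs ytl bpono vat ume azct yub
Hunk 3: at line 2 remove [wjwn,kaghu,har] add [oos,bcdqm,kfj] -> 13 lines: hattl eru nmh oos bcdqm kfj zvjs ytl bpono vat ume azct yub
Final line 11: ume

Answer: ume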